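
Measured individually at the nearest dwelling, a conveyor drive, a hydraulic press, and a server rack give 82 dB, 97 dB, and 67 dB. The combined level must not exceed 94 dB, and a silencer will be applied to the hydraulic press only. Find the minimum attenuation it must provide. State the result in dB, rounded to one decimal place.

3.3 dB

Fixed contribution from the other sources: Σ 10^(L/10) = 10^(82/10) + 10^(67/10) = 1.635e+08 (82.14 dB).
The limit corresponds to 10^(94/10) = 2.512e+09; subtracting the fixed part leaves 2.348e+09 for the hydraulic press, i.e. 93.71 dB.
Required insertion loss = 97 − 93.71 = 3.29 dB.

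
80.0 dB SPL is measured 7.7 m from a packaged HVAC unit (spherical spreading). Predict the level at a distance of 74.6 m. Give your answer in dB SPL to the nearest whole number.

Point-source attenuation: ΔL = 20·log₁₀(r₂/r₁) = 20·log₁₀(74.6/7.7) = 19.725 dB.
L₂ = 80.0 − 20·log₁₀(74.6/7.7) = 80.0 − 19.725 = 60.28 dB SPL.

60 dB SPL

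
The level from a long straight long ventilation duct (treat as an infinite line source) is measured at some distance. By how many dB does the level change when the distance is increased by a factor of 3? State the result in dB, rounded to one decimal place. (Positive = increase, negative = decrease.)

-4.8 dB

With cylindrical spreading the level changes by −10·log₁₀(r₂/r₁).
ΔL = −10·log₁₀(3) = -4.77 dB.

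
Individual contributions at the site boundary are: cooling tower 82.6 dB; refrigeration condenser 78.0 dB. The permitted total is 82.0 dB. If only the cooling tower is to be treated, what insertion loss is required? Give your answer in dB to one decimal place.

The untreated sources together contribute 10^(78.0/10) = 6.310e+07, i.e. 78.00 dB.
To meet 82.0 dB overall, the treated cooling tower may contribute at most 10^(82.0/10) − 6.310e+07 = 9.539e+07, i.e. 79.80 dB.
Required insertion loss = 82.6 − 79.80 = 2.80 dB.

2.8 dB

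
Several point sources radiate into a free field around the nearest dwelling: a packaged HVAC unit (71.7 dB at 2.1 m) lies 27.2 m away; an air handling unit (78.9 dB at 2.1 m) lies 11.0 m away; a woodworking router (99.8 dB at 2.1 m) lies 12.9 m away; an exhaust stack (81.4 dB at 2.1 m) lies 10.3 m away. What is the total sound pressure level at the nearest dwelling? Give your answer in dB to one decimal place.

Propagate each source to the receiver with L = L_ref − 20·log₁₀(r/r_ref), then add intensities.
packaged HVAC unit: 71.7 − 20·log₁₀(27.2/2.1) = 71.7 − 22.25 = 49.45 dB.
air handling unit: 78.9 − 20·log₁₀(11.0/2.1) = 78.9 − 14.38 = 64.52 dB.
woodworking router: 99.8 − 20·log₁₀(12.9/2.1) = 99.8 − 15.77 = 84.03 dB.
exhaust stack: 81.4 − 20·log₁₀(10.3/2.1) = 81.4 − 13.81 = 67.59 dB.
Σ 10^(L/10) = 2.617e+08 → L_total = 10·log₁₀(2.617e+08) = 84.18 dB.

84.2 dB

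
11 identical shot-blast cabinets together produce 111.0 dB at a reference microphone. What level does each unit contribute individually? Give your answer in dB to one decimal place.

100.6 dB

For N identical incoherent sources L_total = L₁ + 10·log₁₀ N, so L₁ = 111.0 − 10·log₁₀(11) = 111.0 − 10.414.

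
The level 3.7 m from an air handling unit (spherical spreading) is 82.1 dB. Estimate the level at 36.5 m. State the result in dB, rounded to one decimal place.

62.2 dB

For a point source, L₂ = L₁ − 20·log₁₀(r₂/r₁).
L₂ = 82.1 − 20·log₁₀(36.5/3.7) = 82.1 − 19.882 = 62.22 dB.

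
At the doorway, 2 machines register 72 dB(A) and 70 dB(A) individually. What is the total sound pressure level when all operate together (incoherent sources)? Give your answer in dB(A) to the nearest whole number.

For uncorrelated sources the intensities add, so convert each level to linear form, sum, and take 10·log₁₀ of the total.
Σ 10^(L/10) = 10^(72/10) + 10^(70/10) = 2.585e+07.
L_total = 10·log₁₀(2.585e+07) = 74.12 dB(A).

74 dB(A)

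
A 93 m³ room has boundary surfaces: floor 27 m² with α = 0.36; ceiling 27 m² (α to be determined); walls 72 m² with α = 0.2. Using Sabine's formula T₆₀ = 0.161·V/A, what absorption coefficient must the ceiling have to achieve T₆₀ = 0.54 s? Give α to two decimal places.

0.13

A = 0.161·V/T₆₀ = 0.161·93/0.54 = 27.73 m² sabins.
Absorption from the other surfaces = 27·0.36 + 72·0.2 = 24.12 m², so the ceiling must supply 3.61 m² over 27 m².
α = 3.61/27 = 0.134.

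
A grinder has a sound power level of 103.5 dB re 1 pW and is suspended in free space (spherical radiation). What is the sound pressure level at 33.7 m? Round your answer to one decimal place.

The power spreads over a sphere of area 4π·r², so L_p = L_w − 10·log₁₀(4π·r²).
4π·r² = 1.427e+04 m², 10·log₁₀ of that is 41.545 dB.
L_p = 103.5 − 41.545 = 61.96 dB.

62.0 dB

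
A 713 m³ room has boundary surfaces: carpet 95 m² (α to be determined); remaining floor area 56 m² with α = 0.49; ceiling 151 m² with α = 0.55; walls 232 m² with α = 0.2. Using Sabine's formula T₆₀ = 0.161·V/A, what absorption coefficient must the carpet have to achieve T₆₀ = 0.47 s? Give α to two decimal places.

A = 0.161·V/T₆₀ = 0.161·713/0.47 = 244.24 m² sabins.
Absorption from the other surfaces = 56·0.49 + 151·0.55 + 232·0.2 = 156.89 m², so the carpet must supply 87.35 m² over 95 m².
α = 87.35/95 = 0.919.

0.92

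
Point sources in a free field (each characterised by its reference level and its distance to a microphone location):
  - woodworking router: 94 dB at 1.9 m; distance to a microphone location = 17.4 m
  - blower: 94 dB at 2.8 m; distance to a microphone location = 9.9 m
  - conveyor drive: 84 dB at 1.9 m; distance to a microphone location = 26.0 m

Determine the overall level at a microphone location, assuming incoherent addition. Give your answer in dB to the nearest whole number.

84 dB

Propagate each source to the receiver with L = L_ref − 20·log₁₀(r/r_ref), then add intensities.
woodworking router: 94 − 20·log₁₀(17.4/1.9) = 94 − 19.24 = 74.76 dB.
blower: 94 − 20·log₁₀(9.9/2.8) = 94 − 10.97 = 83.03 dB.
conveyor drive: 84 − 20·log₁₀(26.0/1.9) = 84 − 22.72 = 61.28 dB.
Σ 10^(L/10) = 2.322e+08 → L_total = 10·log₁₀(2.322e+08) = 83.66 dB.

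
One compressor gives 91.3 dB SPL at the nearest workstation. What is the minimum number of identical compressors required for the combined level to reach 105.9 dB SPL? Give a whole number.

29

N identical sources give L₁ + 10·log₁₀ N, so require 10·log₁₀ N ≥ 105.9 − 91.3 = 14.6 dB.
N ≥ 10^(14.6/10) = 28.840, so N = 29.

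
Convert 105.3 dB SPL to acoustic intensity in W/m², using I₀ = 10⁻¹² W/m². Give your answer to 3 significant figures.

I = I₀·10^(L/10) = 10⁻¹² × 10^(105.3/10) = 10^(-1.470).

0.0339 W/m²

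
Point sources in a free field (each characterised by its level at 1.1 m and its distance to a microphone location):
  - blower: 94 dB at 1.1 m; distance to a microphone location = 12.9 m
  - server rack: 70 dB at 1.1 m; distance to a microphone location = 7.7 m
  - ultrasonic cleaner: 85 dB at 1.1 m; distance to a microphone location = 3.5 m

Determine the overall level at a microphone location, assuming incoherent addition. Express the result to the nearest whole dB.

77 dB

Apply inverse-square spreading to bring every level to the receiver, then sum 10^(L/10).
blower: 94 − 20·log₁₀(12.9/1.1) = 94 − 21.38 = 72.62 dB.
server rack: 70 − 20·log₁₀(7.7/1.1) = 70 − 16.90 = 53.10 dB.
ultrasonic cleaner: 85 − 20·log₁₀(3.5/1.1) = 85 − 10.05 = 74.95 dB.
Σ 10^(L/10) = 4.970e+07 → L_total = 10·log₁₀(4.970e+07) = 76.96 dB.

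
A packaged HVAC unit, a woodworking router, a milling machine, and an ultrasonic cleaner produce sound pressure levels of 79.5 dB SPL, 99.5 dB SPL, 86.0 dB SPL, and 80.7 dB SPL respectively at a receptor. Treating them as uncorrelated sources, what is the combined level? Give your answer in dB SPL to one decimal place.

99.8 dB SPL

For uncorrelated sources the intensities add, so convert each level to linear form, sum, and take 10·log₁₀ of the total.
Σ 10^(L/10) = 10^(79.5/10) + 10^(99.5/10) + 10^(86.0/10) + 10^(80.7/10) = 9.517e+09.
L_total = 10·log₁₀(9.517e+09) = 99.79 dB SPL.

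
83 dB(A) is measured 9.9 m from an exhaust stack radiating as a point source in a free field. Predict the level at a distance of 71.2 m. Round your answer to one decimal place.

65.9 dB(A)

Point-source attenuation: ΔL = 20·log₁₀(r₂/r₁) = 20·log₁₀(71.2/9.9) = 17.137 dB.
L₂ = 83 − 20·log₁₀(71.2/9.9) = 83 − 17.137 = 65.86 dB(A).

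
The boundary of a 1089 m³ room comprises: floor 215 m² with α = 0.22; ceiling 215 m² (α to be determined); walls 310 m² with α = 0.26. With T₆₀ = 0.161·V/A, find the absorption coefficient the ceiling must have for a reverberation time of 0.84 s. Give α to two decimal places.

From T₆₀ = 0.161·V/A, the target T₆₀ = 0.84 s needs A = 0.161·1089/0.84 = 208.73 m².
Absorption from the other surfaces = 215·0.22 + 310·0.26 = 127.90 m², so the ceiling must supply 80.83 m² over 215 m².
α = 80.83/215 = 0.376.

0.38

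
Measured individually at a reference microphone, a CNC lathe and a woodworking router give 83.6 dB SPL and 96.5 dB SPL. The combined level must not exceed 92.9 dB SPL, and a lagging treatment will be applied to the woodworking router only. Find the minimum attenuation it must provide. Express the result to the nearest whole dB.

4 dB

Everything except the woodworking router sums to 10^(83.6/10) = 2.291e+08 in linear terms, 83.60 dB SPL.
To meet 92.9 dB SPL overall, the treated woodworking router may contribute at most 10^(92.9/10) − 2.291e+08 = 1.721e+09, i.e. 92.36 dB SPL.
Required insertion loss = 96.5 − 92.36 = 4.14 dB.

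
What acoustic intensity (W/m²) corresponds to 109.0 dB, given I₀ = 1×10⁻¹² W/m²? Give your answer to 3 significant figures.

0.0794 W/m²

L = 10·log₁₀(I/I₀) ⇒ I = I₀·10^(L/10) = 10⁻¹² × 10^10.90.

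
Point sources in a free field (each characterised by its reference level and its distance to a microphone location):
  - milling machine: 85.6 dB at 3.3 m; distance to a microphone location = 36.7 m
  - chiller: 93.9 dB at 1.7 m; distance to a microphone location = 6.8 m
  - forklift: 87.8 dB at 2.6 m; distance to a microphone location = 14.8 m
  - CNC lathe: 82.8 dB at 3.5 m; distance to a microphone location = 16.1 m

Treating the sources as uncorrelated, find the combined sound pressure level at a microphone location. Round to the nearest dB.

83 dB

Apply inverse-square spreading to bring every level to the receiver, then sum 10^(L/10).
milling machine: 85.6 − 20·log₁₀(36.7/3.3) = 85.6 − 20.92 = 64.68 dB.
chiller: 93.9 − 20·log₁₀(6.8/1.7) = 93.9 − 12.04 = 81.86 dB.
forklift: 87.8 − 20·log₁₀(14.8/2.6) = 87.8 − 15.11 = 72.69 dB.
CNC lathe: 82.8 − 20·log₁₀(16.1/3.5) = 82.8 − 13.26 = 69.54 dB.
Σ 10^(L/10) = 1.840e+08 → L_total = 10·log₁₀(1.840e+08) = 82.65 dB.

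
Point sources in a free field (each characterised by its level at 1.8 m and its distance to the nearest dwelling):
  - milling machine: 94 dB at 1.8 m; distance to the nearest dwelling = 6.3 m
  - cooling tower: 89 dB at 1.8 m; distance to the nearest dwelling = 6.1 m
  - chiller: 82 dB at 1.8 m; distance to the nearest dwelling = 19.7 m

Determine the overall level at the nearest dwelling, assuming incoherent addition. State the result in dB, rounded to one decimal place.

84.4 dB

Propagate each source to the receiver with L = L_ref − 20·log₁₀(r/r_ref), then add intensities.
milling machine: 94 − 20·log₁₀(6.3/1.8) = 94 − 10.88 = 83.12 dB.
cooling tower: 89 − 20·log₁₀(6.1/1.8) = 89 − 10.60 = 78.40 dB.
chiller: 82 − 20·log₁₀(19.7/1.8) = 82 − 20.78 = 61.22 dB.
Σ 10^(L/10) = 2.755e+08 → L_total = 10·log₁₀(2.755e+08) = 84.40 dB.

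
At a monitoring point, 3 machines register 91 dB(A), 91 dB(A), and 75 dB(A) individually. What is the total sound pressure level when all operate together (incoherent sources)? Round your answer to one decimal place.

94.1 dB(A)

Incoherent sources combine by intensity addition: L_total = 10·log₁₀(Σ 10^(L_i/10)).
Σ 10^(L/10) = 10^(91/10) + 10^(91/10) + 10^(75/10) = 2.549e+09.
L_total = 10·log₁₀(2.549e+09) = 94.06 dB(A).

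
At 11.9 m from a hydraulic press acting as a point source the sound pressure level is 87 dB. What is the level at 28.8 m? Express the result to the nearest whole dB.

79 dB

Point-source attenuation: ΔL = 20·log₁₀(r₂/r₁) = 20·log₁₀(28.8/11.9) = 7.677 dB.
L₂ = 87 − 20·log₁₀(28.8/11.9) = 87 − 7.677 = 79.32 dB.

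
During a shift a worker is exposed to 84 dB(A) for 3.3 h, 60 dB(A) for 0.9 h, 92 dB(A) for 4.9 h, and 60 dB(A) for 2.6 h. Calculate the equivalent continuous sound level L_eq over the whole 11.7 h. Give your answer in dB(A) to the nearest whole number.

Weight each interval's intensity by its duration and average over T = 11.7 h:
Σ tᵢ·10^(Lᵢ/10) = 3.3·10^(84/10) + 0.9·10^(60/10) + 4.9·10^(92/10) + 2.6·10^(60/10) = 8.598e+09.
L_eq = 10·log₁₀(8.598e+09/11.7) = 88.66 dB(A).

89 dB(A)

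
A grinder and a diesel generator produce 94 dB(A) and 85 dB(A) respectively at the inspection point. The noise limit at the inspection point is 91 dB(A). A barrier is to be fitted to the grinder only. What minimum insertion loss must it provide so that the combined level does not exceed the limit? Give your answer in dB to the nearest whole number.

4 dB

Everything except the grinder sums to 10^(85/10) = 3.162e+08 in linear terms, 85.00 dB(A).
To meet 91 dB(A) overall, the treated grinder may contribute at most 10^(91/10) − 3.162e+08 = 9.427e+08, i.e. 89.74 dB(A).
So the grinder must be reduced from 94 to 89.74 dB(A): IL = 4.26 dB.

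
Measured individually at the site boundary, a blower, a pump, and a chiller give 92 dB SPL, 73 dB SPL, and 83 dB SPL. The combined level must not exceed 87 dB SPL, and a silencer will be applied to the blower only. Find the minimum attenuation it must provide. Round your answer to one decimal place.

Fixed contribution from the other sources: Σ 10^(L/10) = 10^(73/10) + 10^(83/10) = 2.195e+08 (83.41 dB SPL).
To meet 87 dB SPL overall, the treated blower may contribute at most 10^(87/10) − 2.195e+08 = 2.817e+08, i.e. 84.50 dB SPL.
Required insertion loss = 92 − 84.50 = 7.50 dB.

7.5 dB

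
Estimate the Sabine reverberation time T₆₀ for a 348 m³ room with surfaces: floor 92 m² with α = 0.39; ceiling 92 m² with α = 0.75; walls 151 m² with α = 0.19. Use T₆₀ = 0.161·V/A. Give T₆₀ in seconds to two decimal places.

Total absorption A = 92·0.39 + 92·0.75 + 151·0.19 = 133.57 m² sabins.
T₆₀ = 0.161 × 348 / 133.57 = 0.419 s.

0.42 s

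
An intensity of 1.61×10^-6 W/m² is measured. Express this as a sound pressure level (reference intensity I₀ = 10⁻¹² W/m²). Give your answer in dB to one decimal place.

Dividing by I₀ shifts the exponent by 12: I/I₀ = 1.61×10^6.
L = 10·(0.2068 + 6) = 62.07 dB.

62.1 dB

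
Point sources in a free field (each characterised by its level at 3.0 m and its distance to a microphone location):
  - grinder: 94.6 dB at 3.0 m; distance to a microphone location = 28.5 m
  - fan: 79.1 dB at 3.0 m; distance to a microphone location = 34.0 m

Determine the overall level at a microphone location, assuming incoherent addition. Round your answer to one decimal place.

Propagate each source to the receiver with L = L_ref − 20·log₁₀(r/r_ref), then add intensities.
grinder: 94.6 − 20·log₁₀(28.5/3.0) = 94.6 − 19.55 = 75.05 dB.
fan: 79.1 − 20·log₁₀(34.0/3.0) = 79.1 − 21.09 = 58.01 dB.
Σ 10^(L/10) = 3.259e+07 → L_total = 10·log₁₀(3.259e+07) = 75.13 dB.

75.1 dB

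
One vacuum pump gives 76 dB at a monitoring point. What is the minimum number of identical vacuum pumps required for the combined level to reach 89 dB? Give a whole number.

N identical sources give L₁ + 10·log₁₀ N, so require 10·log₁₀ N ≥ 89 − 76 = 13.0 dB.
N ≥ 10^(13.0/10) = 19.953, so N = 20.

20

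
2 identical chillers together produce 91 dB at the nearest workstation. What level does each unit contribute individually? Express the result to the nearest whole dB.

88 dB

Dividing the total intensity by 2 lowers the level by 10·log₁₀ 2 = 3.010 dB: L₁ = 91 − 3.010.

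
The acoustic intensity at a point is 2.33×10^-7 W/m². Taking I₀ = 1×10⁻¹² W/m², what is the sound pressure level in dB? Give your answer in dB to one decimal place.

Dividing by I₀ shifts the exponent by 12: I/I₀ = 2.33×10^5.
L = 10·(0.3674 + 5) = 53.67 dB.

53.7 dB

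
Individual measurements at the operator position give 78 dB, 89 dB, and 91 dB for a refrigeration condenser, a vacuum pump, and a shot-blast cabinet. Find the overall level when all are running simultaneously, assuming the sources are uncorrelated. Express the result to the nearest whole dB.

For uncorrelated sources the intensities add, so convert each level to linear form, sum, and take 10·log₁₀ of the total.
Σ 10^(L/10) = 10^(78/10) + 10^(89/10) + 10^(91/10) = 2.116e+09.
L_total = 10·log₁₀(2.116e+09) = 93.26 dB.

93 dB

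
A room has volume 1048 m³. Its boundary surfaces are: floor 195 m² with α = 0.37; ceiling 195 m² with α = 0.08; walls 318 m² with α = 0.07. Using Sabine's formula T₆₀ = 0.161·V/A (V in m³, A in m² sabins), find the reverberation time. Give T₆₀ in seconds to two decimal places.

1.53 s

Total absorption A = 195·0.37 + 195·0.08 + 318·0.07 = 110.01 m² sabins.
T₆₀ = 0.161 × 1048 / 110.01 = 1.534 s.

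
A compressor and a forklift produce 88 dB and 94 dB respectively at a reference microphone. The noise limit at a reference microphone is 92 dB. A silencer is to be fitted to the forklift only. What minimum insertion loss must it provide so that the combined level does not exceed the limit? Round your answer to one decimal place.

Everything except the forklift sums to 10^(88/10) = 6.310e+08 in linear terms, 88.00 dB.
The limit corresponds to 10^(92/10) = 1.585e+09; subtracting the fixed part leaves 9.539e+08 for the forklift, i.e. 89.80 dB.
So the forklift must be reduced from 94 to 89.80 dB: IL = 4.20 dB.

4.2 dB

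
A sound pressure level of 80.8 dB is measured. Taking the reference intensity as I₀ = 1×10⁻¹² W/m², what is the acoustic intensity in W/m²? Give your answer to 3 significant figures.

0.000120 W/m²

I = I₀·10^(L/10) = 10⁻¹² × 10^(80.8/10) = 10^(-3.920).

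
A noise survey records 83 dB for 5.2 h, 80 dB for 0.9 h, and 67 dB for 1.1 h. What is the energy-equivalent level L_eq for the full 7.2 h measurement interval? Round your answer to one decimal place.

82.0 dB

The energy average is taken in the linear domain: L_eq = 10·log₁₀[(Σ tᵢ·10^(Lᵢ/10))/T], T = 7.2 h.
Σ tᵢ·10^(Lᵢ/10) = 5.2·10^(83/10) + 0.9·10^(80/10) + 1.1·10^(67/10) = 1.133e+09.
L_eq = 10·log₁₀(1.133e+09/7.2) = 81.97 dB.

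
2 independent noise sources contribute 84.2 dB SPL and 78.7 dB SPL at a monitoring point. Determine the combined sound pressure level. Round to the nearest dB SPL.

For uncorrelated sources the intensities add, so convert each level to linear form, sum, and take 10·log₁₀ of the total.
Σ 10^(L/10) = 10^(84.2/10) + 10^(78.7/10) = 3.372e+08.
L_total = 10·log₁₀(3.372e+08) = 85.28 dB SPL.

85 dB SPL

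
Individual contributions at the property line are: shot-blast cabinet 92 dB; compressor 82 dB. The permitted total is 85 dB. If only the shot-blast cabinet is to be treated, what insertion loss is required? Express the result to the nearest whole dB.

Fixed contribution from the other source: Σ 10^(L/10) = 10^(82/10) = 1.585e+08 (82.00 dB).
The limit corresponds to 10^(85/10) = 3.162e+08; subtracting the fixed part leaves 1.577e+08 for the shot-blast cabinet, i.e. 81.98 dB.
So the shot-blast cabinet must be reduced from 92 to 81.98 dB: IL = 10.02 dB.

10 dB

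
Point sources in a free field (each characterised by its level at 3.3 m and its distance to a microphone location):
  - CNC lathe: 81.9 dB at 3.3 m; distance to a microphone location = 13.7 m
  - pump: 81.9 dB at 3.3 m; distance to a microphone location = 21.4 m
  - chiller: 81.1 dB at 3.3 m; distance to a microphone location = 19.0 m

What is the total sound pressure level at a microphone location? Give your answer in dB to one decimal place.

72.2 dB

First find each source's level at the receiver (point-source: −20·log₁₀(r/r_ref)), then combine on an intensity basis.
CNC lathe: 81.9 − 20·log₁₀(13.7/3.3) = 81.9 − 12.36 = 69.54 dB.
pump: 81.9 − 20·log₁₀(21.4/3.3) = 81.9 − 16.24 = 65.66 dB.
chiller: 81.1 − 20·log₁₀(19.0/3.3) = 81.1 − 15.20 = 65.90 dB.
Σ 10^(L/10) = 1.656e+07 → L_total = 10·log₁₀(1.656e+07) = 72.19 dB.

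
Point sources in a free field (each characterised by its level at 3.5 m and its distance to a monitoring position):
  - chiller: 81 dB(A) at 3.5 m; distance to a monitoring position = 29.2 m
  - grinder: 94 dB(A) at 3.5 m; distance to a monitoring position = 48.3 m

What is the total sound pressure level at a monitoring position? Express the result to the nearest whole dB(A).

72 dB(A)

Propagate each source to the receiver with L = L_ref − 20·log₁₀(r/r_ref), then add intensities.
chiller: 81 − 20·log₁₀(29.2/3.5) = 81 − 18.43 = 62.57 dB(A).
grinder: 94 − 20·log₁₀(48.3/3.5) = 94 − 22.80 = 71.20 dB(A).
Σ 10^(L/10) = 1.500e+07 → L_total = 10·log₁₀(1.500e+07) = 71.76 dB(A).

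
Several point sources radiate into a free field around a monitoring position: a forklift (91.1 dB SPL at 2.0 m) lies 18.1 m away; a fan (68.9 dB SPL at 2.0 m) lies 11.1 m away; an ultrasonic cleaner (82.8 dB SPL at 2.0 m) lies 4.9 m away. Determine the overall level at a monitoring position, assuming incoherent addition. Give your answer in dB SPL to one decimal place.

76.8 dB SPL

Propagate each source to the receiver with L = L_ref − 20·log₁₀(r/r_ref), then add intensities.
forklift: 91.1 − 20·log₁₀(18.1/2.0) = 91.1 − 19.13 = 71.97 dB SPL.
fan: 68.9 − 20·log₁₀(11.1/2.0) = 68.9 − 14.89 = 54.01 dB SPL.
ultrasonic cleaner: 82.8 − 20·log₁₀(4.9/2.0) = 82.8 − 7.78 = 75.02 dB SPL.
Σ 10^(L/10) = 4.773e+07 → L_total = 10·log₁₀(4.773e+07) = 76.79 dB SPL.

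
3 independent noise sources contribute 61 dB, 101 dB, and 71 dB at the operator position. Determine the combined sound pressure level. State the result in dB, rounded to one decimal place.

For uncorrelated sources the intensities add, so convert each level to linear form, sum, and take 10·log₁₀ of the total.
Σ 10^(L/10) = 10^(61/10) + 10^(101/10) + 10^(71/10) = 1.260e+10.
L_total = 10·log₁₀(1.260e+10) = 101.00 dB.

101.0 dB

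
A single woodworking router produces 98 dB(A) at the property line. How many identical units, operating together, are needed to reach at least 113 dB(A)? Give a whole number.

The shortfall is 113 − 98 = 15.0 dB, and N units add 10·log₁₀ N, so need 10·log₁₀ N ≥ 15.0.
N ≥ 10^(15.0/10) = 31.623, so N = 32.

32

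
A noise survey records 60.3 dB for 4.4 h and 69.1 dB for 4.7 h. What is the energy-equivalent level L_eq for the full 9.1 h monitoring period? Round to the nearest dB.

Weight each interval's intensity by its duration and average over T = 9.1 h:
Σ tᵢ·10^(Lᵢ/10) = 4.4·10^(60.3/10) + 4.7·10^(69.1/10) = 4.292e+07.
L_eq = 10·log₁₀(4.292e+07/9.1) = 66.74 dB.

67 dB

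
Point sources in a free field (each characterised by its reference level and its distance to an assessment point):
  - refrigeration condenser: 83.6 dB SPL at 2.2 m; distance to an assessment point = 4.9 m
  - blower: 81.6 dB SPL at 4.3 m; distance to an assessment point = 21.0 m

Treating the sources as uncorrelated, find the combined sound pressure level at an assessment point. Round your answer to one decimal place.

77.2 dB SPL

First find each source's level at the receiver (point-source: −20·log₁₀(r/r_ref)), then combine on an intensity basis.
refrigeration condenser: 83.6 − 20·log₁₀(4.9/2.2) = 83.6 − 6.96 = 76.64 dB SPL.
blower: 81.6 − 20·log₁₀(21.0/4.3) = 81.6 − 13.78 = 67.82 dB SPL.
Σ 10^(L/10) = 5.224e+07 → L_total = 10·log₁₀(5.224e+07) = 77.18 dB SPL.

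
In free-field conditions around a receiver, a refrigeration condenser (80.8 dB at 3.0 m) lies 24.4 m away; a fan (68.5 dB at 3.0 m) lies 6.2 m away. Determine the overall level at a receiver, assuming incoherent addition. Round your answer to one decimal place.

Apply inverse-square spreading to bring every level to the receiver, then sum 10^(L/10).
refrigeration condenser: 80.8 − 20·log₁₀(24.4/3.0) = 80.8 − 18.21 = 62.59 dB.
fan: 68.5 − 20·log₁₀(6.2/3.0) = 68.5 − 6.31 = 62.19 dB.
Σ 10^(L/10) = 3.475e+06 → L_total = 10·log₁₀(3.475e+06) = 65.41 dB.

65.4 dB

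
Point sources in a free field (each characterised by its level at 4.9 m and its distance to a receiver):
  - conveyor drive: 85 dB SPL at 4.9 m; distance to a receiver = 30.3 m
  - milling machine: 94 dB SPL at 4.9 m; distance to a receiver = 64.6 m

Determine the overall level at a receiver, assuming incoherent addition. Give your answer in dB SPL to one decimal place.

First find each source's level at the receiver (point-source: −20·log₁₀(r/r_ref)), then combine on an intensity basis.
conveyor drive: 85 − 20·log₁₀(30.3/4.9) = 85 − 15.82 = 69.18 dB SPL.
milling machine: 94 − 20·log₁₀(64.6/4.9) = 94 − 22.40 = 71.60 dB SPL.
Σ 10^(L/10) = 2.272e+07 → L_total = 10·log₁₀(2.272e+07) = 73.56 dB SPL.

73.6 dB SPL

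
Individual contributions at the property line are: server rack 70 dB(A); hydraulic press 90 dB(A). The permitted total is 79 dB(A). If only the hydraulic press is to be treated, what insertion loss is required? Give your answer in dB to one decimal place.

11.6 dB

Fixed contribution from the other source: Σ 10^(L/10) = 10^(70/10) = 1.000e+07 (70.00 dB(A)).
The limit corresponds to 10^(79/10) = 7.943e+07; subtracting the fixed part leaves 6.943e+07 for the hydraulic press, i.e. 78.42 dB(A).
Required insertion loss = 90 − 78.42 = 11.58 dB.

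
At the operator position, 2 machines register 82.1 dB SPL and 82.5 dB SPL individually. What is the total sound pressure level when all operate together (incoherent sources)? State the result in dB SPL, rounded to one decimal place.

For uncorrelated sources the intensities add, so convert each level to linear form, sum, and take 10·log₁₀ of the total.
Σ 10^(L/10) = 10^(82.1/10) + 10^(82.5/10) = 3.400e+08.
L_total = 10·log₁₀(3.400e+08) = 85.31 dB SPL.

85.3 dB SPL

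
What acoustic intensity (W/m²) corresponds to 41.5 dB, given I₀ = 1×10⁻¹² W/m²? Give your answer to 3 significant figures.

1.41e-08 W/m²

L = 10·log₁₀(I/I₀) ⇒ I = I₀·10^(L/10) = 10⁻¹² × 10^4.15.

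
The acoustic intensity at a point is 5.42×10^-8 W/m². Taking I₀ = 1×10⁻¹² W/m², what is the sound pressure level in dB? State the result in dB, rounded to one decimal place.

L = 10·log₁₀(I/I₀) = 10·log₁₀(5.42×10^-8/10⁻¹²) = 10·log₁₀(5.42×10^4).
L = 10·(0.7340 + 4) = 47.34 dB.

47.3 dB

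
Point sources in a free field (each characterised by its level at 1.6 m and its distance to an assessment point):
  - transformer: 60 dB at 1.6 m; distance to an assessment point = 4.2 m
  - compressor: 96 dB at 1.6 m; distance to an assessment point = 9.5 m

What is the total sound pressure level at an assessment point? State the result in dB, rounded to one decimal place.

First find each source's level at the receiver (point-source: −20·log₁₀(r/r_ref)), then combine on an intensity basis.
transformer: 60 − 20·log₁₀(4.2/1.6) = 60 − 8.38 = 51.62 dB.
compressor: 96 − 20·log₁₀(9.5/1.6) = 96 − 15.47 = 80.53 dB.
Σ 10^(L/10) = 1.131e+08 → L_total = 10·log₁₀(1.131e+08) = 80.53 dB.

80.5 dB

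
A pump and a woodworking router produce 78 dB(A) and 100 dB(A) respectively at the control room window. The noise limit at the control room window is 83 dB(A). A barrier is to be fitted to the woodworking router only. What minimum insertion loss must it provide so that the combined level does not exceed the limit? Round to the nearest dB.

The untreated sources together contribute 10^(78/10) = 6.310e+07, i.e. 78.00 dB(A).
The limit corresponds to 10^(83/10) = 1.995e+08; subtracting the fixed part leaves 1.364e+08 for the woodworking router, i.e. 81.35 dB(A).
So the woodworking router must be reduced from 100 to 81.35 dB(A): IL = 18.65 dB.

19 dB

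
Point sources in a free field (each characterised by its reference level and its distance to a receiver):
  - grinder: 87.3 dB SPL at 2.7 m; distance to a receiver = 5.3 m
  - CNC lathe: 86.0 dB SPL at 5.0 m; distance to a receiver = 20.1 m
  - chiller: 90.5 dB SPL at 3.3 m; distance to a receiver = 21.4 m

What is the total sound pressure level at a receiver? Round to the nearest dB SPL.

Apply inverse-square spreading to bring every level to the receiver, then sum 10^(L/10).
grinder: 87.3 − 20·log₁₀(5.3/2.7) = 87.3 − 5.86 = 81.44 dB SPL.
CNC lathe: 86.0 − 20·log₁₀(20.1/5.0) = 86.0 − 12.08 = 73.92 dB SPL.
chiller: 90.5 − 20·log₁₀(21.4/3.3) = 90.5 − 16.24 = 74.26 dB SPL.
Σ 10^(L/10) = 1.907e+08 → L_total = 10·log₁₀(1.907e+08) = 82.80 dB SPL.

83 dB SPL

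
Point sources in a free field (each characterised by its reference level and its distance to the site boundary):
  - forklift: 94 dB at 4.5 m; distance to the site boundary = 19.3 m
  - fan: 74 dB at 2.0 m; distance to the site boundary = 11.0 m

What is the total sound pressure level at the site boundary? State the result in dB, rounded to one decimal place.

81.4 dB

First find each source's level at the receiver (point-source: −20·log₁₀(r/r_ref)), then combine on an intensity basis.
forklift: 94 − 20·log₁₀(19.3/4.5) = 94 − 12.65 = 81.35 dB.
fan: 74 − 20·log₁₀(11.0/2.0) = 74 − 14.81 = 59.19 dB.
Σ 10^(L/10) = 1.374e+08 → L_total = 10·log₁₀(1.374e+08) = 81.38 dB.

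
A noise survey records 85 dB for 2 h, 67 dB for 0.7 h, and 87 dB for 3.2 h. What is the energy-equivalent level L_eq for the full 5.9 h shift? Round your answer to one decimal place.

Weight each interval's intensity by its duration and average over T = 5.9 h:
Σ tᵢ·10^(Lᵢ/10) = 2·10^(85/10) + 0.7·10^(67/10) + 3.2·10^(87/10) = 2.240e+09.
L_eq = 10·log₁₀(2.240e+09/5.9) = 85.79 dB.

85.8 dB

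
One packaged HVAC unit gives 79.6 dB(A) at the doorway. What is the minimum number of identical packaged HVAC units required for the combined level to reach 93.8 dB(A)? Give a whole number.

The shortfall is 93.8 − 79.6 = 14.2 dB, and N units add 10·log₁₀ N, so need 10·log₁₀ N ≥ 14.2.
N ≥ 10^(14.2/10) = 26.303, so N = 27.

27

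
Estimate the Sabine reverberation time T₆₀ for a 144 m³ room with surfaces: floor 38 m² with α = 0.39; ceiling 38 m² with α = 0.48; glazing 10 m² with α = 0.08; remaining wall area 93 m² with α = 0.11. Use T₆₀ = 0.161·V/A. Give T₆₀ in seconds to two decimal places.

A = Σ Sᵢαᵢ = 38·0.39 + 38·0.48 + 10·0.08 + 93·0.11 = 44.09 m².
T₆₀ = 0.161 × 144 / 44.09 = 0.526 s.

0.53 s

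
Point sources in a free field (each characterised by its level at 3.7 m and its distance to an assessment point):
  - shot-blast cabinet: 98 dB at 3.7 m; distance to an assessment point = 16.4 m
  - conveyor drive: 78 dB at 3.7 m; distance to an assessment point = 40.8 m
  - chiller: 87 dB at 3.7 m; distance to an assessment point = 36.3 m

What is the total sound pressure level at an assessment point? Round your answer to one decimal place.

Apply inverse-square spreading to bring every level to the receiver, then sum 10^(L/10).
shot-blast cabinet: 98 − 20·log₁₀(16.4/3.7) = 98 − 12.93 = 85.07 dB.
conveyor drive: 78 − 20·log₁₀(40.8/3.7) = 78 − 20.85 = 57.15 dB.
chiller: 87 − 20·log₁₀(36.3/3.7) = 87 − 19.83 = 67.17 dB.
Σ 10^(L/10) = 3.269e+08 → L_total = 10·log₁₀(3.269e+08) = 85.14 dB.

85.1 dB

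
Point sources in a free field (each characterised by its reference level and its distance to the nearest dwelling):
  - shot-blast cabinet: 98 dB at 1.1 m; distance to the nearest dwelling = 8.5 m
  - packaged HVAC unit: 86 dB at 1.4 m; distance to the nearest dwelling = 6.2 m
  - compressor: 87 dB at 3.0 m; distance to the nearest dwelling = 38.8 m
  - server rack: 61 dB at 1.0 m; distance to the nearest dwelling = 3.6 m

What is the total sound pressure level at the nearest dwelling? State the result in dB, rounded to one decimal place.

81.1 dB

First find each source's level at the receiver (point-source: −20·log₁₀(r/r_ref)), then combine on an intensity basis.
shot-blast cabinet: 98 − 20·log₁₀(8.5/1.1) = 98 − 17.76 = 80.24 dB.
packaged HVAC unit: 86 − 20·log₁₀(6.2/1.4) = 86 − 12.93 = 73.07 dB.
compressor: 87 − 20·log₁₀(38.8/3.0) = 87 − 22.23 = 64.77 dB.
server rack: 61 − 20·log₁₀(3.6/1.0) = 61 − 11.13 = 49.87 dB.
Σ 10^(L/10) = 1.291e+08 → L_total = 10·log₁₀(1.291e+08) = 81.11 dB.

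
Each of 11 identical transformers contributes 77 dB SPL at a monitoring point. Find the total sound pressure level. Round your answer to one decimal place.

With 11 equal, uncorrelated contributions the intensity is 11× that of one unit, giving a rise of 10·log₁₀ 11.
L_total = 77 + 10·log₁₀(11) = 77 + 10.414 = 87.41 dB SPL.

87.4 dB SPL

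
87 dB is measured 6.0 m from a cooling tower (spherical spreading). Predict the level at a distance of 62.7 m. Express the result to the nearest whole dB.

For a point source, L₂ = L₁ − 20·log₁₀(r₂/r₁).
L₂ = 87 − 20·log₁₀(62.7/6.0) = 87 − 20.382 = 66.62 dB.

67 dB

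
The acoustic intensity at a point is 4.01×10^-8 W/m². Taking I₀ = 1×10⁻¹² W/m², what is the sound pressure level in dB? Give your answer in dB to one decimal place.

46.0 dB

L = 10·log₁₀(I/I₀) = 10·log₁₀(4.01×10^-8/10⁻¹²) = 10·log₁₀(4.01×10^4).
L = 10·(0.6031 + 4) = 46.03 dB.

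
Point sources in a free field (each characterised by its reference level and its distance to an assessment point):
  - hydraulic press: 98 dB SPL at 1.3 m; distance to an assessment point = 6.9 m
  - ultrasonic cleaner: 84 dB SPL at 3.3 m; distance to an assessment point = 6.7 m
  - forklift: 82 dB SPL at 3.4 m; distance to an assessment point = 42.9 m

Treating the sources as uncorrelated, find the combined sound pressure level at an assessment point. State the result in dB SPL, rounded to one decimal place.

Apply inverse-square spreading to bring every level to the receiver, then sum 10^(L/10).
hydraulic press: 98 − 20·log₁₀(6.9/1.3) = 98 − 14.50 = 83.50 dB SPL.
ultrasonic cleaner: 84 − 20·log₁₀(6.7/3.3) = 84 − 6.15 = 77.85 dB SPL.
forklift: 82 − 20·log₁₀(42.9/3.4) = 82 − 22.02 = 59.98 dB SPL.
Σ 10^(L/10) = 2.859e+08 → L_total = 10·log₁₀(2.859e+08) = 84.56 dB SPL.

84.6 dB SPL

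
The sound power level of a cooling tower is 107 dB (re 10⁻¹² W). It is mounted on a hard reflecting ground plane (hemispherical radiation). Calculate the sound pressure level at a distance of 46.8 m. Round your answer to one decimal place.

65.6 dB

The power spreads over a hemisphere of area 2π·r², so L_p = L_w − 10·log₁₀(2π·r²).
2π·r² = 1.376e+04 m², 10·log₁₀ of that is 41.387 dB.
L_p = 107 − 41.387 = 65.61 dB.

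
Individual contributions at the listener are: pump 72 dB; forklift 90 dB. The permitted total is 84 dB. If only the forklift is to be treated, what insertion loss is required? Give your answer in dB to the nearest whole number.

6 dB

Everything except the forklift sums to 10^(72/10) = 1.585e+07 in linear terms, 72.00 dB.
To meet 84 dB overall, the treated forklift may contribute at most 10^(84/10) − 1.585e+07 = 2.353e+08, i.e. 83.72 dB.
So the forklift must be reduced from 90 to 83.72 dB: IL = 6.28 dB.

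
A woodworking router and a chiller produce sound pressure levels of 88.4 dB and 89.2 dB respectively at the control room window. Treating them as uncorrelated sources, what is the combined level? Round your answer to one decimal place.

91.8 dB

Incoherent sources combine by intensity addition: L_total = 10·log₁₀(Σ 10^(L_i/10)).
Σ 10^(L/10) = 10^(88.4/10) + 10^(89.2/10) = 1.524e+09.
L_total = 10·log₁₀(1.524e+09) = 91.83 dB.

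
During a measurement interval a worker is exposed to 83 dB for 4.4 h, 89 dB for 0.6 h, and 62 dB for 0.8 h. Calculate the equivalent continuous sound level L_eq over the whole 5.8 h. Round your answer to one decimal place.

The energy average is taken in the linear domain: L_eq = 10·log₁₀[(Σ tᵢ·10^(Lᵢ/10))/T], T = 5.8 h.
Σ tᵢ·10^(Lᵢ/10) = 4.4·10^(83/10) + 0.6·10^(89/10) + 0.8·10^(62/10) = 1.356e+09.
L_eq = 10·log₁₀(1.356e+09/5.8) = 83.69 dB.

83.7 dB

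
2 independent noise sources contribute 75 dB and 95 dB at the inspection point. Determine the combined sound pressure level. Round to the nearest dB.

95 dB

For uncorrelated sources the intensities add, so convert each level to linear form, sum, and take 10·log₁₀ of the total.
Σ 10^(L/10) = 10^(75/10) + 10^(95/10) = 3.194e+09.
L_total = 10·log₁₀(3.194e+09) = 95.04 dB.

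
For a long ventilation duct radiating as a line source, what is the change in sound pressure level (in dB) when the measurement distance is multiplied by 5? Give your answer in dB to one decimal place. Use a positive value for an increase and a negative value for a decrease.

Line-source spreading: ΔL = −10·log₁₀(r₂/r₁).
ΔL = −10·log₁₀(5) = -6.99 dB.

-7.0 dB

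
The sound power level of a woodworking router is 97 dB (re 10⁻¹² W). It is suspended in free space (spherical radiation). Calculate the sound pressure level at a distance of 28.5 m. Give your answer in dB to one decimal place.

The power spreads over a sphere of area 4π·r², so L_p = L_w − 10·log₁₀(4π·r²).
4π·r² = 1.021e+04 m², 10·log₁₀ of that is 40.089 dB.
L_p = 97 − 40.089 = 56.91 dB.

56.9 dB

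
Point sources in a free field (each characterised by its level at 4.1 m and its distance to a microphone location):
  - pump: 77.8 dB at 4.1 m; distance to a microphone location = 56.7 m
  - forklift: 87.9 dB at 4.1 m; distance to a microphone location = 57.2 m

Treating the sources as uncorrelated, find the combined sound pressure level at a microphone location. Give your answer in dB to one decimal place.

Propagate each source to the receiver with L = L_ref − 20·log₁₀(r/r_ref), then add intensities.
pump: 77.8 − 20·log₁₀(56.7/4.1) = 77.8 − 22.82 = 54.98 dB.
forklift: 87.9 − 20·log₁₀(57.2/4.1) = 87.9 − 22.89 = 65.01 dB.
Σ 10^(L/10) = 3.483e+06 → L_total = 10·log₁₀(3.483e+06) = 65.42 dB.

65.4 dB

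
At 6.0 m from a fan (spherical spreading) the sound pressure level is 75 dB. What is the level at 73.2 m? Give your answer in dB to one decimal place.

53.3 dB

Point-source attenuation: ΔL = 20·log₁₀(r₂/r₁) = 20·log₁₀(73.2/6.0) = 21.727 dB.
L₂ = 75 − 20·log₁₀(73.2/6.0) = 75 − 21.727 = 53.27 dB.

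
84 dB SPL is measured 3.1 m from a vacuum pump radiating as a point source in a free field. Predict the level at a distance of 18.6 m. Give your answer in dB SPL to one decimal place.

68.4 dB SPL

Spherical spreading from a point source gives a 20·log₁₀(r₂/r₁) drop.
L₂ = 84 − 20·log₁₀(18.6/3.1) = 84 − 15.563 = 68.44 dB SPL.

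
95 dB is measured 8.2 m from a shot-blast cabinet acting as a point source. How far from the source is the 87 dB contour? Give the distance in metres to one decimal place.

The 8.0 dB drop corresponds to a distance ratio of 10^(8.0/20) for a point source.
r₂ = 8.2·10^((95−87)/20) = 8.2·10^(8.0/20) = 20.60 m.

20.6 m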